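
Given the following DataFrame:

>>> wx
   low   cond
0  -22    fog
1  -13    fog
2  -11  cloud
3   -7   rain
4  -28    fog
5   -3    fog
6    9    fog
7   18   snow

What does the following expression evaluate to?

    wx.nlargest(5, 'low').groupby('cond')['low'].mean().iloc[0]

take 5 rows with largest low:
   low   cond
7   18   snow
6    9    fog
5   -3    fog
3   -7   rain
2  -11  cloud
group by cond, mean of low:
cond
cloud   -11.0
fog       3.0
rain     -7.0
snow     18.0
Name: low, dtype: float64
Taking the value at position 0 gives -11.0.

-11.0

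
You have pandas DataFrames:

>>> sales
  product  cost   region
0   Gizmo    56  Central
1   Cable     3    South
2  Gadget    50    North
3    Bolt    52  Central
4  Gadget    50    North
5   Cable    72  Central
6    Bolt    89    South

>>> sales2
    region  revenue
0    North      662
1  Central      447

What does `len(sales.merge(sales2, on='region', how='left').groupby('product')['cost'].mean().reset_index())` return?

merge on 'region' (how='left') → 7 rows:
  product  cost   region  revenue
0   Gizmo    56  Central    447.0
1   Cable     3    South      NaN
2  Gadget    50    North    662.0
3    Bolt    52  Central    447.0
4  Gadget    50    North    662.0
5   Cable    72  Central    447.0
6    Bolt    89    South      NaN
group by product, mean of cost:
product
Bolt      70.5
Cable     37.5
Gadget    50.0
Gizmo     56.0
Name: cost, dtype: float64
reset_index():
  product  cost
0    Bolt  70.5
1   Cable  37.5
2  Gadget  50.0
3   Gizmo  56.0
Reading off the number of rows, we get 4.

4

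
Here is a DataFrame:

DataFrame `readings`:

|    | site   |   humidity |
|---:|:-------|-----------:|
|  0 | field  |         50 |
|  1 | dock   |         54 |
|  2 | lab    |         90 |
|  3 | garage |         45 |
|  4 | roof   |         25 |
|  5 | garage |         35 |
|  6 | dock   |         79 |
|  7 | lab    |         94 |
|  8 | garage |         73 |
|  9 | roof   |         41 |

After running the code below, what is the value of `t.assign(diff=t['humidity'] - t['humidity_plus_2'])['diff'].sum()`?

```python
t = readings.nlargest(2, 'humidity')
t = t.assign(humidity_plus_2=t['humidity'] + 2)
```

-4

take 2 rows with largest humidity:
  site  humidity
7  lab        94
2  lab        90
add column humidity_plus_2 = t['humidity'] + 2:
  site  humidity  humidity_plus_2
7  lab        94               96
2  lab        90               92
add column diff = t['humidity'] - t['humidity_plus_2']:
  site  humidity  humidity_plus_2  diff
7  lab        94               96    -2
2  lab        90               92    -2
Then the sum of column 'diff': -4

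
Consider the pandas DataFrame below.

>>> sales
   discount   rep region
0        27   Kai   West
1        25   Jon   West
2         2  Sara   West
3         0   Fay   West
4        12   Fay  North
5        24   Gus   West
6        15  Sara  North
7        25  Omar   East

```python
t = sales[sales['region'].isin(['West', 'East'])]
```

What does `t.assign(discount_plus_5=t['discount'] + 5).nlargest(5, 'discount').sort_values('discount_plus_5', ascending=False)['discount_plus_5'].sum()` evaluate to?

filter rows where region in ['West', 'East']:
   discount   rep region
0        27   Kai   West
1        25   Jon   West
2         2  Sara   West
3         0   Fay   West
5        24   Gus   West
7        25  Omar   East
add column discount_plus_5 = t['discount'] + 5:
   discount   rep region  discount_plus_5
0        27   Kai   West               32
1        25   Jon   West               30
2         2  Sara   West                7
3         0   Fay   West                5
5        24   Gus   West               29
7        25  Omar   East               30
take 5 rows with largest discount:
   discount   rep region  discount_plus_5
0        27   Kai   West               32
1        25   Jon   West               30
7        25  Omar   East               30
5        24   Gus   West               29
2         2  Sara   West                7
sort by discount_plus_5 descending:
   discount   rep region  discount_plus_5
0        27   Kai   West               32
1        25   Jon   West               30
7        25  Omar   East               30
5        24   Gus   West               29
2         2  Sara   West                7

128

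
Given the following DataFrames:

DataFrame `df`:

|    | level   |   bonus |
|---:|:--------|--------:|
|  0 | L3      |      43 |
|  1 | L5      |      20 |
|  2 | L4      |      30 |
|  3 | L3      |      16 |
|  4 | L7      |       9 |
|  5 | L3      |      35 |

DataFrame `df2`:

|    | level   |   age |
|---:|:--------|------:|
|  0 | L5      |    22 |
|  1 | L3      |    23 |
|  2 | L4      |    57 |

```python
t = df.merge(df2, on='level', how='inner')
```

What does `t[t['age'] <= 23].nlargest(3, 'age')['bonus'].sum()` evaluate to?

merge on 'level' (how='inner') → 5 rows:
  level  bonus  age
0    L3     43   23
1    L5     20   22
2    L4     30   57
3    L3     16   23
4    L3     35   23
filter rows where age <= 23:
  level  bonus  age
0    L3     43   23
1    L5     20   22
3    L3     16   23
4    L3     35   23
take 3 rows with largest age:
  level  bonus  age
0    L3     43   23
3    L3     16   23
4    L3     35   23
Then the sum of column 'bonus': 94

94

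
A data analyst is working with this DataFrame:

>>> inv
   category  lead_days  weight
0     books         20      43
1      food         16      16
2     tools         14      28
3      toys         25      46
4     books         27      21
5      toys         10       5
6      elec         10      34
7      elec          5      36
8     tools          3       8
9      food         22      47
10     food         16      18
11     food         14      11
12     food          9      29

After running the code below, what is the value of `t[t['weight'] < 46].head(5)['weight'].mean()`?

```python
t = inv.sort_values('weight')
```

sort by weight:
   category  lead_days  weight
5      toys         10       5
8     tools          3       8
11     food         14      11
1      food         16      16
10     food         16      18
4     books         27      21
2     tools         14      28
12     food          9      29
6      elec         10      34
7      elec          5      36
0     books         20      43
3      toys         25      46
9      food         22      47
filter rows where weight < 46:
   category  lead_days  weight
5      toys         10       5
8     tools          3       8
11     food         14      11
1      food         16      16
10     food         16      18
4     books         27      21
2     tools         14      28
12     food          9      29
6      elec         10      34
7      elec          5      36
0     books         20      43
take first 5 rows:
   category  lead_days  weight
5      toys         10       5
8     tools          3       8
11     food         14      11
1      food         16      16
10     food         16      18
Reading off the mean of column 'weight', we get 11.6.

11.6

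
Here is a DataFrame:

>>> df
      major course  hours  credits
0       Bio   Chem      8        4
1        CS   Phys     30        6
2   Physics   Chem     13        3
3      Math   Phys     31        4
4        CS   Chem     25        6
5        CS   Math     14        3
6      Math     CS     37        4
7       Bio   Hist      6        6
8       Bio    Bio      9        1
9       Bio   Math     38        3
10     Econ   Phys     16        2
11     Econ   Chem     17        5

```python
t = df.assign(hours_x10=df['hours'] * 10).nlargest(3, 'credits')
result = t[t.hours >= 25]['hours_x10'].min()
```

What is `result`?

250

add column hours_x10 = df['hours'] * 10:
      major course  hours  credits  hours_x10
0       Bio   Chem      8        4         80
1        CS   Phys     30        6        300
2   Physics   Chem     13        3        130
3      Math   Phys     31        4        310
4        CS   Chem     25        6        250
5        CS   Math     14        3        140
6      Math     CS     37        4        370
7       Bio   Hist      6        6         60
8       Bio    Bio      9        1         90
9       Bio   Math     38        3        380
10     Econ   Phys     16        2        160
11     Econ   Chem     17        5        170
take 3 rows with largest credits:
  major course  hours  credits  hours_x10
1    CS   Phys     30        6        300
4    CS   Chem     25        6        250
7   Bio   Hist      6        6         60
filter rows where hours >= 25:
  major course  hours  credits  hours_x10
1    CS   Phys     30        6        300
4    CS   Chem     25        6        250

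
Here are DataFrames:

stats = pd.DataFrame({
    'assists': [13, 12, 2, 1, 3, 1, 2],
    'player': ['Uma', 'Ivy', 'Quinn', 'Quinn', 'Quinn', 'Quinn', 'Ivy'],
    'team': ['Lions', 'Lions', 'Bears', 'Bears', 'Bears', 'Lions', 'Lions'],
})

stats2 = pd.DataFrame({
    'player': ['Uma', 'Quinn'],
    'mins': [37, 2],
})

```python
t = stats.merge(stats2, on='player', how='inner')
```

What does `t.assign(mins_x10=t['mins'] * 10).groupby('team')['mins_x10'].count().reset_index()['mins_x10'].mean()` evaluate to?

2.5

merge on 'player' (how='inner') → 5 rows:
   assists player   team  mins
0       13    Uma  Lions    37
1        2  Quinn  Bears     2
2        1  Quinn  Bears     2
3        3  Quinn  Bears     2
4        1  Quinn  Lions     2
add column mins_x10 = t['mins'] * 10:
   assists player   team  mins  mins_x10
0       13    Uma  Lions    37       370
1        2  Quinn  Bears     2        20
2        1  Quinn  Bears     2        20
3        3  Quinn  Bears     2        20
4        1  Quinn  Lions     2        20
group by team, count of mins_x10:
team
Bears    3
Lions    2
Name: mins_x10, dtype: int64
reset_index():
    team  mins_x10
0  Bears         3
1  Lions         2
So mean() = 2.5.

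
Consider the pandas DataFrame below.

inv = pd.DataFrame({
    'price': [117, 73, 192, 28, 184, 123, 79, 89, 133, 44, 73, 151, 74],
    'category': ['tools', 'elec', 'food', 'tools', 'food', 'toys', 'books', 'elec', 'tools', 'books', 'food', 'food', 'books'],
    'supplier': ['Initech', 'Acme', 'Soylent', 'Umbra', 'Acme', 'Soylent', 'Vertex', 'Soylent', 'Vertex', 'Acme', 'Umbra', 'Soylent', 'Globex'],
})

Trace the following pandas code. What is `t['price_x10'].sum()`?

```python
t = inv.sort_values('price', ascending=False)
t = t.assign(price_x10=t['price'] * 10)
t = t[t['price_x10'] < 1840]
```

sort by price descending:
    price category supplier
2     192     food  Soylent
4     184     food     Acme
11    151     food  Soylent
8     133    tools   Vertex
5     123     toys  Soylent
0     117    tools  Initech
7      89     elec  Soylent
6      79    books   Vertex
12     74    books   Globex
1      73     elec     Acme
10     73     food    Umbra
9      44    books     Acme
3      28    tools    Umbra
add column price_x10 = t['price'] * 10:
    price category supplier  price_x10
2     192     food  Soylent       1920
4     184     food     Acme       1840
11    151     food  Soylent       1510
8     133    tools   Vertex       1330
5     123     toys  Soylent       1230
0     117    tools  Initech       1170
7      89     elec  Soylent        890
6      79    books   Vertex        790
12     74    books   Globex        740
1      73     elec     Acme        730
10     73     food    Umbra        730
9      44    books     Acme        440
3      28    tools    Umbra        280
filter rows where price_x10 < 1840:
    price category supplier  price_x10
11    151     food  Soylent       1510
8     133    tools   Vertex       1330
5     123     toys  Soylent       1230
0     117    tools  Initech       1170
7      89     elec  Soylent        890
6      79    books   Vertex        790
12     74    books   Globex        740
1      73     elec     Acme        730
10     73     food    Umbra        730
9      44    books     Acme        440
3      28    tools    Umbra        280

9840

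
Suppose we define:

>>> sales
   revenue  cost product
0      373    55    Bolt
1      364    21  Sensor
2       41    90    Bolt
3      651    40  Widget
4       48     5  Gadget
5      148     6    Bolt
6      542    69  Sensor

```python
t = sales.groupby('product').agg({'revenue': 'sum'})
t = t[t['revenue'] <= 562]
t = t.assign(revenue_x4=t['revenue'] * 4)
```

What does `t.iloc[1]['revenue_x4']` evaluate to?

group by product, sum of revenue:
         revenue
product         
Bolt         562
Gadget        48
Sensor       906
Widget       651
filter rows where revenue <= 562:
         revenue
product         
Bolt         562
Gadget        48
add column revenue_x4 = t['revenue'] * 4:
         revenue  revenue_x4
product                     
Bolt         562        2248
Gadget        48         192

192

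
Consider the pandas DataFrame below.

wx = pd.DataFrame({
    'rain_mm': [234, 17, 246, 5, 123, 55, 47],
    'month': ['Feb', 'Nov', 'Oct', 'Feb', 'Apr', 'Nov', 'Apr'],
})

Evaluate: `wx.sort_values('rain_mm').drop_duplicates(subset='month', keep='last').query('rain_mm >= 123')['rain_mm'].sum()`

sort by rain_mm:
   rain_mm month
3        5   Feb
1       17   Nov
6       47   Apr
5       55   Nov
4      123   Apr
0      234   Feb
2      246   Oct
drop duplicate month (keep=last):
   rain_mm month
5       55   Nov
4      123   Apr
0      234   Feb
2      246   Oct
filter rows where rain_mm >= 123:
   rain_mm month
4      123   Apr
0      234   Feb
2      246   Oct
Finally, sum of column 'rain_mm' = 603.

603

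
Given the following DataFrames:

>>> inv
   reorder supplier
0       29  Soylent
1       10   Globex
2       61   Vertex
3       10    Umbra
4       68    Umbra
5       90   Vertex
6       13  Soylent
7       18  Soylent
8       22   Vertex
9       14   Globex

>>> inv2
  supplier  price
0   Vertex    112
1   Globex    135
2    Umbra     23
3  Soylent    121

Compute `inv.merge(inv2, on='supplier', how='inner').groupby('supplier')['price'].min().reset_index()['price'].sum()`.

merge on 'supplier' (how='inner') → 10 rows:
   reorder supplier  price
0       29  Soylent    121
1       10   Globex    135
2       61   Vertex    112
3       10    Umbra     23
4       68    Umbra     23
5       90   Vertex    112
6       13  Soylent    121
7       18  Soylent    121
8       22   Vertex    112
9       14   Globex    135
group by supplier, min of price:
supplier
Globex     135
Soylent    121
Umbra       23
Vertex     112
Name: price, dtype: int64
reset_index():
  supplier  price
0   Globex    135
1  Soylent    121
2    Umbra     23
3   Vertex    112
sum of column 'price' → 391

391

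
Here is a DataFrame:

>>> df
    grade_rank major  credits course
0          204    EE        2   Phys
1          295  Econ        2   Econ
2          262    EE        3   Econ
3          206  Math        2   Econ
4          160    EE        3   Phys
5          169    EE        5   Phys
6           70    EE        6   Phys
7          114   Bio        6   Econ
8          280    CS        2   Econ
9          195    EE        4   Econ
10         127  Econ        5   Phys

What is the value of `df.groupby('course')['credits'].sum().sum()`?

group by course, sum of credits:
course
Econ    19
Phys    21
Name: credits, dtype: int64

40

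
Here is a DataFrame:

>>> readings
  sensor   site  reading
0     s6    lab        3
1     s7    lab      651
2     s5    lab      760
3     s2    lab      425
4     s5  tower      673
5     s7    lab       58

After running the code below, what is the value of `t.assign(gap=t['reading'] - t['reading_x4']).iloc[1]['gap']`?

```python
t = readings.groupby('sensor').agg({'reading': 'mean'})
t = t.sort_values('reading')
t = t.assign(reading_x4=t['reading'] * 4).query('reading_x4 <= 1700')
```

-1063.5

group by sensor, mean of reading:
        reading
sensor         
s2        425.0
s5        716.5
s6          3.0
s7        354.5
sort by reading:
        reading
sensor         
s6          3.0
s7        354.5
s2        425.0
s5        716.5
add column reading_x4 = t['reading'] * 4:
        reading  reading_x4
sensor                     
s6          3.0        12.0
s7        354.5      1418.0
s2        425.0      1700.0
s5        716.5      2866.0
filter rows where reading_x4 <= 1700:
        reading  reading_x4
sensor                     
s6          3.0        12.0
s7        354.5      1418.0
s2        425.0      1700.0
add column gap = t['reading'] - t['reading_x4']:
        reading  reading_x4     gap
sensor                             
s6          3.0        12.0    -9.0
s7        354.5      1418.0 -1063.5
s2        425.0      1700.0 -1275.0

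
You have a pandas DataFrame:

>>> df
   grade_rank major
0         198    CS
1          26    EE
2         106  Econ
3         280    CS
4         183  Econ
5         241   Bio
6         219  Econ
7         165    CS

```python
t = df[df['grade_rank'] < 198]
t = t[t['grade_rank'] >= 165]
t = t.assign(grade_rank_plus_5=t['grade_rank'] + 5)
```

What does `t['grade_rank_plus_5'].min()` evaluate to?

filter rows where grade_rank < 198:
   grade_rank major
1          26    EE
2         106  Econ
4         183  Econ
7         165    CS
filter rows where grade_rank >= 165:
   grade_rank major
4         183  Econ
7         165    CS
add column grade_rank_plus_5 = t['grade_rank'] + 5:
   grade_rank major  grade_rank_plus_5
4         183  Econ                188
7         165    CS                170
min of column 'grade_rank_plus_5' → 170

170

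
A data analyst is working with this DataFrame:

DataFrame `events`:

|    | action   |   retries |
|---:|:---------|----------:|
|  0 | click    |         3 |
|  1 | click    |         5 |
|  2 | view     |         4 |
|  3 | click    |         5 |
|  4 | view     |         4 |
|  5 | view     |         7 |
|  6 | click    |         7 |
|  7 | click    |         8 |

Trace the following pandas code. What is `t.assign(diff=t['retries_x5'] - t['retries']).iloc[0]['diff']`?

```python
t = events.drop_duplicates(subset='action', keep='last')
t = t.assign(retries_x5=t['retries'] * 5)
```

drop duplicate action (keep=last):
  action  retries
5   view        7
7  click        8
add column retries_x5 = t['retries'] * 5:
  action  retries  retries_x5
5   view        7          35
7  click        8          40
add column diff = t['retries_x5'] - t['retries']:
  action  retries  retries_x5  diff
5   view        7          35    28
7  click        8          40    32

28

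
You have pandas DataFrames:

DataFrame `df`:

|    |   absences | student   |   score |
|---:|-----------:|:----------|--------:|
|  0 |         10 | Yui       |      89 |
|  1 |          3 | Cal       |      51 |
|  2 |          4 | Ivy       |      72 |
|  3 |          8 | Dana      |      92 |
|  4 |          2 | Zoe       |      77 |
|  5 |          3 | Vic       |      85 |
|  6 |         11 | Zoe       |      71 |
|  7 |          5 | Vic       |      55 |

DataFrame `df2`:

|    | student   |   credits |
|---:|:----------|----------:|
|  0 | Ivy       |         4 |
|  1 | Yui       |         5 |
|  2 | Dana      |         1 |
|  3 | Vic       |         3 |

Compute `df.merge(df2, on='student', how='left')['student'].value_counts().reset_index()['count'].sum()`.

merge on 'student' (how='left') → 8 rows:
   absences student  score  credits
0        10     Yui     89      5.0
1         3     Cal     51      NaN
2         4     Ivy     72      4.0
3         8    Dana     92      1.0
4         2     Zoe     77      NaN
5         3     Vic     85      3.0
6        11     Zoe     71      NaN
7         5     Vic     55      3.0
value_counts of student:
student
Zoe     2
Vic     2
Yui     1
Cal     1
Ivy     1
Dana    1
Name: count, dtype: int64
reset_index():
  student  count
0     Zoe      2
1     Vic      2
2     Yui      1
3     Cal      1
4     Ivy      1
5    Dana      1

8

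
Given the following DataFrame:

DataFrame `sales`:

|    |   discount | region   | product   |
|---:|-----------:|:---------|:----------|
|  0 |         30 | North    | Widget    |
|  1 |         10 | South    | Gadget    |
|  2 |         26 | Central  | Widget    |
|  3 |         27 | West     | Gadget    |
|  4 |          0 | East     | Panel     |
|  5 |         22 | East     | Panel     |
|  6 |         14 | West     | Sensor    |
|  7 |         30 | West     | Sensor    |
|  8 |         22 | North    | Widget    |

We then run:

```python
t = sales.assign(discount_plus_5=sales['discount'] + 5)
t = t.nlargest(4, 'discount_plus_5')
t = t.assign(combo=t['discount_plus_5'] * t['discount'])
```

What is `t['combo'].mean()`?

add column discount_plus_5 = sales['discount'] + 5:
   discount   region product  discount_plus_5
0        30    North  Widget               35
1        10    South  Gadget               15
2        26  Central  Widget               31
3        27     West  Gadget               32
4         0     East   Panel                5
5        22     East   Panel               27
6        14     West  Sensor               19
7        30     West  Sensor               35
8        22    North  Widget               27
take 4 rows with largest discount_plus_5:
   discount   region product  discount_plus_5
0        30    North  Widget               35
7        30     West  Sensor               35
3        27     West  Gadget               32
2        26  Central  Widget               31
add column combo = t['discount_plus_5'] * t['discount']:
   discount   region product  discount_plus_5  combo
0        30    North  Widget               35   1050
7        30     West  Sensor               35   1050
3        27     West  Gadget               32    864
2        26  Central  Widget               31    806

942.5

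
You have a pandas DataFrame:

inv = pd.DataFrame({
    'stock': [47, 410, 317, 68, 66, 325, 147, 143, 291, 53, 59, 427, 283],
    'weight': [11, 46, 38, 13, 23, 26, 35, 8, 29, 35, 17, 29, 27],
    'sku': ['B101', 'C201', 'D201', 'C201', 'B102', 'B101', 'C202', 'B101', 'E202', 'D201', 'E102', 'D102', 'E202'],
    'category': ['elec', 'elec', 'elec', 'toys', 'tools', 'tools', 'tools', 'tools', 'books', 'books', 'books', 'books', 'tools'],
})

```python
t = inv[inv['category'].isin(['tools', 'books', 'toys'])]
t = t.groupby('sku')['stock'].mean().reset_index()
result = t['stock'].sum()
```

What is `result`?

filter rows where category in ['tools', 'books', 'toys']:
    stock  weight   sku category
3      68      13  C201     toys
4      66      23  B102    tools
5     325      26  B101    tools
6     147      35  C202    tools
7     143       8  B101    tools
8     291      29  E202    books
9      53      35  D201    books
10     59      17  E102    books
11    427      29  D102    books
12    283      27  E202    tools
group by sku, mean of stock:
sku
B101    234.0
B102     66.0
C201     68.0
C202    147.0
D102    427.0
D201     53.0
E102     59.0
E202    287.0
Name: stock, dtype: float64
reset_index():
    sku  stock
0  B101  234.0
1  B102   66.0
2  C201   68.0
3  C202  147.0
4  D102  427.0
5  D201   53.0
6  E102   59.0
7  E202  287.0

1341.0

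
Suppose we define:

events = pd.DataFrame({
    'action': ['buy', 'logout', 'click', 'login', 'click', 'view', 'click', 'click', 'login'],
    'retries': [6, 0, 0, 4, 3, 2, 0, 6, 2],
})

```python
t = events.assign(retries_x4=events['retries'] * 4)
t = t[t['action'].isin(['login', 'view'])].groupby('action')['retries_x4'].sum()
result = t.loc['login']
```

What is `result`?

add column retries_x4 = events['retries'] * 4:
   action  retries  retries_x4
0     buy        6          24
1  logout        0           0
2   click        0           0
3   login        4          16
4   click        3          12
5    view        2           8
6   click        0           0
7   click        6          24
8   login        2           8
filter rows where action in ['login', 'view']:
  action  retries  retries_x4
3  login        4          16
5   view        2           8
8  login        2           8
group by action, sum of retries_x4:
action
login    24
view      8
Name: retries_x4, dtype: int64
Then the value at index 'login': 24

24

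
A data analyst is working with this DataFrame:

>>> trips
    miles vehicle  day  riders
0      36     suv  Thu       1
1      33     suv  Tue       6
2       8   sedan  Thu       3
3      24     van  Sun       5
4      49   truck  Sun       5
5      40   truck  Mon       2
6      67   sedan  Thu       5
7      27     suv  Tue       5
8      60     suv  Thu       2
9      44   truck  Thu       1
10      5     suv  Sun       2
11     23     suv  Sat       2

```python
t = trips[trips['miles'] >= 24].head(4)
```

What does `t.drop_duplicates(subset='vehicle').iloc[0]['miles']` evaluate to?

filter rows where miles >= 24:
   miles vehicle  day  riders
0     36     suv  Thu       1
1     33     suv  Tue       6
3     24     van  Sun       5
4     49   truck  Sun       5
5     40   truck  Mon       2
6     67   sedan  Thu       5
7     27     suv  Tue       5
8     60     suv  Thu       2
9     44   truck  Thu       1
take first 4 rows:
   miles vehicle  day  riders
0     36     suv  Thu       1
1     33     suv  Tue       6
3     24     van  Sun       5
4     49   truck  Sun       5
drop duplicate vehicle (keep=first):
   miles vehicle  day  riders
0     36     suv  Thu       1
3     24     van  Sun       5
4     49   truck  Sun       5

36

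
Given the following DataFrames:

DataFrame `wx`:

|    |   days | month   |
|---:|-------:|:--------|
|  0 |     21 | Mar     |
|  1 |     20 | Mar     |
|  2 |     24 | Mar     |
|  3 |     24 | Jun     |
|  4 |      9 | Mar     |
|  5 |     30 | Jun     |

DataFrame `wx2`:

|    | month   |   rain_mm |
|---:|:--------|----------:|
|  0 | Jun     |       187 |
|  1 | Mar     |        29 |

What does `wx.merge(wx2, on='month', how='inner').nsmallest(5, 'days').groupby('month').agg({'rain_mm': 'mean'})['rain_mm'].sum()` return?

216.0

merge on 'month' (how='inner') → 6 rows:
   days month  rain_mm
0    21   Mar       29
1    20   Mar       29
2    24   Mar       29
3    24   Jun      187
4     9   Mar       29
5    30   Jun      187
take 5 rows with smallest days:
   days month  rain_mm
4     9   Mar       29
1    20   Mar       29
0    21   Mar       29
2    24   Mar       29
3    24   Jun      187
group by month, mean of rain_mm:
       rain_mm
month         
Jun      187.0
Mar       29.0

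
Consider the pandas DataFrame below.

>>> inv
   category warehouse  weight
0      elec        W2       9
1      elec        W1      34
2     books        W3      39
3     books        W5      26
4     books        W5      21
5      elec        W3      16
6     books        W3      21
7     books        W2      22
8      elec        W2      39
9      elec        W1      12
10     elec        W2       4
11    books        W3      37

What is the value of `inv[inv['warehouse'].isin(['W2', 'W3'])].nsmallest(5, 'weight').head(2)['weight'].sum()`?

13

filter rows where warehouse in ['W2', 'W3']:
   category warehouse  weight
0      elec        W2       9
2     books        W3      39
5      elec        W3      16
6     books        W3      21
7     books        W2      22
8      elec        W2      39
10     elec        W2       4
11    books        W3      37
take 5 rows with smallest weight:
   category warehouse  weight
10     elec        W2       4
0      elec        W2       9
5      elec        W3      16
6     books        W3      21
7     books        W2      22
take first 2 rows:
   category warehouse  weight
10     elec        W2       4
0      elec        W2       9
Hence 13.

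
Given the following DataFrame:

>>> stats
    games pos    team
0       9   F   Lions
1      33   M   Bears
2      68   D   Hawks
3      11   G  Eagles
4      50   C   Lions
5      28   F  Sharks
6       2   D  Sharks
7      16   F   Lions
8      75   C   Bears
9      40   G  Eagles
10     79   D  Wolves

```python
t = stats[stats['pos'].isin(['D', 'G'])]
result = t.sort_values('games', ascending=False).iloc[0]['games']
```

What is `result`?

79

filter rows where pos in ['D', 'G']:
    games pos    team
2      68   D   Hawks
3      11   G  Eagles
6       2   D  Sharks
9      40   G  Eagles
10     79   D  Wolves
sort by games descending:
    games pos    team
10     79   D  Wolves
2      68   D   Hawks
9      40   G  Eagles
3      11   G  Eagles
6       2   D  Sharks
Reading off the value at position 0, column 'games', we get 79.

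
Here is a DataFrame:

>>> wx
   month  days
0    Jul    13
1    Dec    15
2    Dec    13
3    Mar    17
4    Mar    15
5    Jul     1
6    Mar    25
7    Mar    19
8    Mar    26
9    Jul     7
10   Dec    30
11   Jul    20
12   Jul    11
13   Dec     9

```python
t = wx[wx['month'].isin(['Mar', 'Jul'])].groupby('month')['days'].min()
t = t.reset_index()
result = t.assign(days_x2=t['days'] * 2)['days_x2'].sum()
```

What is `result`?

filter rows where month in ['Mar', 'Jul']:
   month  days
0    Jul    13
3    Mar    17
4    Mar    15
5    Jul     1
6    Mar    25
7    Mar    19
8    Mar    26
9    Jul     7
11   Jul    20
12   Jul    11
group by month, min of days:
month
Jul     1
Mar    15
Name: days, dtype: int64
reset_index():
  month  days
0   Jul     1
1   Mar    15
add column days_x2 = t['days'] * 2:
  month  days  days_x2
0   Jul     1        2
1   Mar    15       30
Finally, sum of column 'days_x2' = 32.

32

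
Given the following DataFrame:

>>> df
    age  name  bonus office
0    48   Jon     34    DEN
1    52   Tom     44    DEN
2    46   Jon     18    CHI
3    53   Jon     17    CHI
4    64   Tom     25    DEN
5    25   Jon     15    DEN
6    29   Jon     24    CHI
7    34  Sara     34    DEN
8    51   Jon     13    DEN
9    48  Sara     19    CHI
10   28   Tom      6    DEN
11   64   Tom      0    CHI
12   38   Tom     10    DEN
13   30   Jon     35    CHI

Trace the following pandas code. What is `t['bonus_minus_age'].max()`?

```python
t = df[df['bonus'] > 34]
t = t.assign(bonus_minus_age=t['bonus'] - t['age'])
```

filter rows where bonus > 34:
    age name  bonus office
1    52  Tom     44    DEN
13   30  Jon     35    CHI
add column bonus_minus_age = t['bonus'] - t['age']:
    age name  bonus office  bonus_minus_age
1    52  Tom     44    DEN               -8
13   30  Jon     35    CHI                5

5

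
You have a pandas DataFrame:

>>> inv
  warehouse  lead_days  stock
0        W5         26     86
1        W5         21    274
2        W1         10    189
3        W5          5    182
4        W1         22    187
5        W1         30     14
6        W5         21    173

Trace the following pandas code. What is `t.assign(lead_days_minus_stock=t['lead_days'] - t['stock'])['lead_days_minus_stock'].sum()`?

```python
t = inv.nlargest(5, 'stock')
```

-926

take 5 rows with largest stock:
  warehouse  lead_days  stock
1        W5         21    274
2        W1         10    189
4        W1         22    187
3        W5          5    182
6        W5         21    173
add column lead_days_minus_stock = t['lead_days'] - t['stock']:
  warehouse  lead_days  stock  lead_days_minus_stock
1        W5         21    274                   -253
2        W1         10    189                   -179
4        W1         22    187                   -165
3        W5          5    182                   -177
6        W5         21    173                   -152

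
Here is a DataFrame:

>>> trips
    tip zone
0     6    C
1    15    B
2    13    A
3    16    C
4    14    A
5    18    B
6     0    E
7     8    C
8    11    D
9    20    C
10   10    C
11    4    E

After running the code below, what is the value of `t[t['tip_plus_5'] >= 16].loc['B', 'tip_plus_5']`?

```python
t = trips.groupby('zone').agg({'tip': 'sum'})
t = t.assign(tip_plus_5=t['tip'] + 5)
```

38

group by zone, sum of tip:
      tip
zone     
A      27
B      33
C      60
D      11
E       4
add column tip_plus_5 = t['tip'] + 5:
      tip  tip_plus_5
zone                 
A      27          32
B      33          38
C      60          65
D      11          16
E       4           9
filter rows where tip_plus_5 >= 16:
      tip  tip_plus_5
zone                 
A      27          32
B      33          38
C      60          65
D      11          16
So loc['B', 'tip_plus_5'] = 38.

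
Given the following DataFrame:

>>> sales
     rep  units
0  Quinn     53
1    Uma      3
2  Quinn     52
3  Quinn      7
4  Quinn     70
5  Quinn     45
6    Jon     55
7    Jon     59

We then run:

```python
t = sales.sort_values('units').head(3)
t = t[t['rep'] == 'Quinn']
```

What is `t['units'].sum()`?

52

sort by units:
     rep  units
1    Uma      3
3  Quinn      7
5  Quinn     45
2  Quinn     52
0  Quinn     53
6    Jon     55
7    Jon     59
4  Quinn     70
take first 3 rows:
     rep  units
1    Uma      3
3  Quinn      7
5  Quinn     45
filter rows where rep == 'Quinn':
     rep  units
3  Quinn      7
5  Quinn     45
Hence 52.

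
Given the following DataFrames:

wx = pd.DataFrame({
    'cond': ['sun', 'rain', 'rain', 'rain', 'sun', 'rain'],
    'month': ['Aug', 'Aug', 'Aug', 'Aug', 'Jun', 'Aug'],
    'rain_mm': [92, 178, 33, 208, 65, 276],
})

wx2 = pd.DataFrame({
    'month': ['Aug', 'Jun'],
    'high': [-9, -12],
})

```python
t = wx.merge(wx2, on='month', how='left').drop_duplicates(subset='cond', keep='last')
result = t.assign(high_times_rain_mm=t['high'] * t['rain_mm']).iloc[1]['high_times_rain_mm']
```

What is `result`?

merge on 'month' (how='left') → 6 rows:
   cond month  rain_mm  high
0   sun   Aug       92    -9
1  rain   Aug      178    -9
2  rain   Aug       33    -9
3  rain   Aug      208    -9
4   sun   Jun       65   -12
5  rain   Aug      276    -9
drop duplicate cond (keep=last):
   cond month  rain_mm  high
4   sun   Jun       65   -12
5  rain   Aug      276    -9
add column high_times_rain_mm = t['high'] * t['rain_mm']:
   cond month  rain_mm  high  high_times_rain_mm
4   sun   Jun       65   -12                -780
5  rain   Aug      276    -9               -2484
Finally, value at position 1, column 'high_times_rain_mm' = -2484.

-2484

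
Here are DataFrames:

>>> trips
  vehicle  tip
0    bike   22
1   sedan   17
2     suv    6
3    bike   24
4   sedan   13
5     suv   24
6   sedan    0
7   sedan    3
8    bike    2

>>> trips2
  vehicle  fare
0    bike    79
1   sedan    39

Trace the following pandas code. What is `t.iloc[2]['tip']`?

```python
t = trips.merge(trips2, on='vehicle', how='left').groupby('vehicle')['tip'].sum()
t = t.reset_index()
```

30

merge on 'vehicle' (how='left') → 9 rows:
  vehicle  tip  fare
0    bike   22  79.0
1   sedan   17  39.0
2     suv    6   NaN
3    bike   24  79.0
4   sedan   13  39.0
5     suv   24   NaN
6   sedan    0  39.0
7   sedan    3  39.0
8    bike    2  79.0
group by vehicle, sum of tip:
vehicle
bike     48
sedan    33
suv      30
Name: tip, dtype: int64
reset_index():
  vehicle  tip
0    bike   48
1   sedan   33
2     suv   30
Then the value at position 2, column 'tip': 30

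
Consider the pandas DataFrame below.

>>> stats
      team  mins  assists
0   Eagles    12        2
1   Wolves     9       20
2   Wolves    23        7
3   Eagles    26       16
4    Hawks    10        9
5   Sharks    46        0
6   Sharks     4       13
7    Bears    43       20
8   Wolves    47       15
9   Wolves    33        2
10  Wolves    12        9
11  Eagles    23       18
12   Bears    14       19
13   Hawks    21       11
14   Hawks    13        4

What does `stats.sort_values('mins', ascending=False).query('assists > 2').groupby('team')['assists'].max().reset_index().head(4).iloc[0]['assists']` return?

20

sort by mins descending:
      team  mins  assists
8   Wolves    47       15
5   Sharks    46        0
7    Bears    43       20
9   Wolves    33        2
3   Eagles    26       16
2   Wolves    23        7
11  Eagles    23       18
13   Hawks    21       11
12   Bears    14       19
14   Hawks    13        4
0   Eagles    12        2
10  Wolves    12        9
4    Hawks    10        9
1   Wolves     9       20
6   Sharks     4       13
filter rows where assists > 2:
      team  mins  assists
8   Wolves    47       15
7    Bears    43       20
3   Eagles    26       16
2   Wolves    23        7
11  Eagles    23       18
13   Hawks    21       11
12   Bears    14       19
14   Hawks    13        4
10  Wolves    12        9
4    Hawks    10        9
1   Wolves     9       20
6   Sharks     4       13
group by team, max of assists:
team
Bears     20
Eagles    18
Hawks     11
Sharks    13
Wolves    20
Name: assists, dtype: int64
reset_index():
     team  assists
0   Bears       20
1  Eagles       18
2   Hawks       11
3  Sharks       13
4  Wolves       20
take first 4 rows:
     team  assists
0   Bears       20
1  Eagles       18
2   Hawks       11
3  Sharks       13
The value at position 0, column 'assists' is 20.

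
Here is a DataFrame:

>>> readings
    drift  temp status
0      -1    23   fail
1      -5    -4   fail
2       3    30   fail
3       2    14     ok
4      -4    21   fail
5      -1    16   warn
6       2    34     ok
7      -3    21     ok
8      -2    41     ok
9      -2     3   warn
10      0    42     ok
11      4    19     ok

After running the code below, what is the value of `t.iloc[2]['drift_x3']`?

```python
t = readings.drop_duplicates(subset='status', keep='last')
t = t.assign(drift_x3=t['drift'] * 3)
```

12

drop duplicate status (keep=last):
    drift  temp status
4      -4    21   fail
9      -2     3   warn
11      4    19     ok
add column drift_x3 = t['drift'] * 3:
    drift  temp status  drift_x3
4      -4    21   fail       -12
9      -2     3   warn        -6
11      4    19     ok        12
So iloc[2]['drift_x3'] = 12.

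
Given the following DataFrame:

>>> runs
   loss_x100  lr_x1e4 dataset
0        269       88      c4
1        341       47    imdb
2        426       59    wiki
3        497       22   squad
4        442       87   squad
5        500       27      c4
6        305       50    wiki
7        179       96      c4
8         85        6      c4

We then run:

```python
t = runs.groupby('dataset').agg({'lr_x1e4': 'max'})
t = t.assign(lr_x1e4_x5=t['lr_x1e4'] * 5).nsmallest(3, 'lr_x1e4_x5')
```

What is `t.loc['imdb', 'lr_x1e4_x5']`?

group by dataset, max of lr_x1e4:
         lr_x1e4
dataset         
c4            96
imdb          47
squad         87
wiki          59
add column lr_x1e4_x5 = t['lr_x1e4'] * 5:
         lr_x1e4  lr_x1e4_x5
dataset                     
c4            96         480
imdb          47         235
squad         87         435
wiki          59         295
take 3 rows with smallest lr_x1e4_x5:
         lr_x1e4  lr_x1e4_x5
dataset                     
imdb          47         235
wiki          59         295
squad         87         435
Then the value at row 'imdb', column 'lr_x1e4_x5': 235

235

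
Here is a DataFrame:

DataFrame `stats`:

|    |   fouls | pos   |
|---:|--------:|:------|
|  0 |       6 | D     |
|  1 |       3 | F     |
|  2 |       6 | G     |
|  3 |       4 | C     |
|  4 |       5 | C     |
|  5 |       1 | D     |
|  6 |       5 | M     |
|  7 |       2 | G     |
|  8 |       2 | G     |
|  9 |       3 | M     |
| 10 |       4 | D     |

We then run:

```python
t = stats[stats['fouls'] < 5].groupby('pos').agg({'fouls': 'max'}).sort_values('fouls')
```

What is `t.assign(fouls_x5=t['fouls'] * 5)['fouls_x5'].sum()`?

filter rows where fouls < 5:
    fouls pos
1       3   F
3       4   C
5       1   D
7       2   G
8       2   G
9       3   M
10      4   D
group by pos, max of fouls:
     fouls
pos       
C        4
D        4
F        3
G        2
M        3
sort by fouls:
     fouls
pos       
G        2
F        3
M        3
C        4
D        4
add column fouls_x5 = t['fouls'] * 5:
     fouls  fouls_x5
pos                 
G        2        10
F        3        15
M        3        15
C        4        20
D        4        20
So sum() = 80.

80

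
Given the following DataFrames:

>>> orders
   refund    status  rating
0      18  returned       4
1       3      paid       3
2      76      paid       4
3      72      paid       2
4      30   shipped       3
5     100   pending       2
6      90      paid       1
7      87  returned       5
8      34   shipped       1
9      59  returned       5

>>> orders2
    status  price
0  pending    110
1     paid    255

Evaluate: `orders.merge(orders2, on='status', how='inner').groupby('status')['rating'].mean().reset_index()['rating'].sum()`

merge on 'status' (how='inner') → 5 rows:
   refund   status  rating  price
0       3     paid       3    255
1      76     paid       4    255
2      72     paid       2    255
3     100  pending       2    110
4      90     paid       1    255
group by status, mean of rating:
status
paid       2.5
pending    2.0
Name: rating, dtype: float64
reset_index():
    status  rating
0     paid     2.5
1  pending     2.0

4.5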